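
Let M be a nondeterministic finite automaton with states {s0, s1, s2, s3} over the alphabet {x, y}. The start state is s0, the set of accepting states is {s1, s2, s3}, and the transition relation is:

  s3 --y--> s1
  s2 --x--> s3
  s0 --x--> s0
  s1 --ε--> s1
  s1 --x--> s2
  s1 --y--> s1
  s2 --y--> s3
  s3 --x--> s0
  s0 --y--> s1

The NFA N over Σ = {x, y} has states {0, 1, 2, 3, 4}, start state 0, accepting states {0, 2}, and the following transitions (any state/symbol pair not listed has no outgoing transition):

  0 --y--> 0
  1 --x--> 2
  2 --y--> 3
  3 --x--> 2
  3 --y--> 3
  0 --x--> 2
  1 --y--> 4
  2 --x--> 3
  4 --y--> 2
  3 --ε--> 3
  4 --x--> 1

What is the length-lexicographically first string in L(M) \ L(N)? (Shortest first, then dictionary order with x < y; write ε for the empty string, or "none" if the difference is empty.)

The string xy is accepted by M but not by N.
No shorter string lies in the difference, and xy is the lexicographically first length-2 string in L(M) \ L(N).

xy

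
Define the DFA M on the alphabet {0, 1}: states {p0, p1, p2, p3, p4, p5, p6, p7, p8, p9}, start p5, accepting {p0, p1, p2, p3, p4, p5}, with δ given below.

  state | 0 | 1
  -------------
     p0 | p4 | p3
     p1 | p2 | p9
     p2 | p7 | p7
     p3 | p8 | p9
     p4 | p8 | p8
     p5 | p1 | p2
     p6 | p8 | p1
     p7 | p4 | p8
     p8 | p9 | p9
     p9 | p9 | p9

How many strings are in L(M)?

The useful subgraph on states {p1, p2, p4, p5, p7} is acyclic, so L(M) is finite; the longest accepting path visits 5 useful states, giving maximum string length 4.
Counting accepting paths from p5 by length: 1 of length 0, 2 of length 1, 1 of length 2, 2 of length 3, 2 of length 4. Total 8.

8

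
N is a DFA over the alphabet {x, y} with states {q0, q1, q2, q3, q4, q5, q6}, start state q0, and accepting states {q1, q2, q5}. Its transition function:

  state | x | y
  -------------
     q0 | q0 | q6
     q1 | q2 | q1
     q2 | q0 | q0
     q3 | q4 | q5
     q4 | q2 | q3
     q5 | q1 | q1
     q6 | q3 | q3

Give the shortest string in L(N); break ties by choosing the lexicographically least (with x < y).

A breadth-first search from q0 reaches an accepting state first via the path q0 → q6 → q3 → q5 on input yxy.
No string of length < 3 is accepted (BFS exhausts all shorter strings without reaching an accepting state), and yxy is the lexicographically least accepting string of length 3.

yxy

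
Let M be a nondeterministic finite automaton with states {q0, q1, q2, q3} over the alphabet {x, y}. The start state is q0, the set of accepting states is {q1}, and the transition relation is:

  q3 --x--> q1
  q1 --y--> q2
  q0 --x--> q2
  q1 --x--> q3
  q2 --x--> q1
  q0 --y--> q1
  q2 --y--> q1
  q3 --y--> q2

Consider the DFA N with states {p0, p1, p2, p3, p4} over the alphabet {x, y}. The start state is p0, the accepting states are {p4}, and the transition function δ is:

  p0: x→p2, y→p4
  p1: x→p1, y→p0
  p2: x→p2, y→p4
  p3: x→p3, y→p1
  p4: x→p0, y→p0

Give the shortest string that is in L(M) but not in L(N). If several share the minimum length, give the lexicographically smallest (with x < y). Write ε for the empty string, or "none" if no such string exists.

xx

The string xx is accepted by M but not by N.
No shorter string lies in the difference, and xx is the lexicographically first length-2 string in L(M) \ L(N).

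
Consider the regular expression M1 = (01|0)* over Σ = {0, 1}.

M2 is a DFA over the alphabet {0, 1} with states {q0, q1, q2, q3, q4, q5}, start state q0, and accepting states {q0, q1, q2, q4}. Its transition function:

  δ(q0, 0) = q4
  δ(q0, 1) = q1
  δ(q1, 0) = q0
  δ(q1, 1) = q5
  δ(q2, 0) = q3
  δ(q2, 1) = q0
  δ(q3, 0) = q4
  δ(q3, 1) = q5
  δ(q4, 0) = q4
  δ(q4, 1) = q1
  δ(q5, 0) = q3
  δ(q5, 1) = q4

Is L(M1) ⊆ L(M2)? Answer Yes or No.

Yes

Converting the expression M1 to a DFA (subset construction, then merging equivalent states) gives the minimal DFA with states {r0, r1, r2}, start state r0, accepting states {r0, r1} and transitions r0: 0→r1, 1→r2; r1: 0→r1, 1→r0; r2: 0→r2, 1→r2.
Exploring the product automaton M1 × M2 from the start pair (r0, q0), following both machines on each input symbol, reaches 9 state pairs: (r0, q0), (r1, q4), (r2, q1), (r0, q1), (r2, q0), (r2, q5), (r1, q0), (r2, q4), (r2, q3).
M1 accepts in {r0, r1} and M2 accepts in {q0, q1, q2, q4}. The reachable pairs whose M1-component is accepting are (r0, q0), (r1, q4), (r0, q1), (r1, q0); in each of them the M2-component is accepting too, so the product for L(M1) \ L(M2) (M1-component accepting, M2-component rejecting) has no reachable accepting pair and the difference is empty.
Hence every string in L(M1) is also in L(M2).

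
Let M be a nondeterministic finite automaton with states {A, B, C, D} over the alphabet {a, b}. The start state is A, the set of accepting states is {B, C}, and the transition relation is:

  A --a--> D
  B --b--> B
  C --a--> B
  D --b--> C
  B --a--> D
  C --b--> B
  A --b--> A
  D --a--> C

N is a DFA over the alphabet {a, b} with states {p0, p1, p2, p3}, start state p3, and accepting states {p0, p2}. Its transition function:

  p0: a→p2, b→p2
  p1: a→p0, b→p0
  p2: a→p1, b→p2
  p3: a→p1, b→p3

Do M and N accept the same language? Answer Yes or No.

Yes

Exploring the product automaton M × N from the start pair (A, p3), following both machines on each input symbol, reaches 4 state pairs: (A, p3), (D, p1), (C, p0), (B, p2).
M accepts in {B, C} and N accepts in {p0, p2}. In every reachable pair the two components are either both accepting — (C, p0), (B, p2) — or both non-accepting, so no string is accepted by exactly one of the machines: L(M) \ L(N) and L(N) \ L(M) are both empty.
Hence every string is accepted by M iff it is accepted by N, and the two languages coincide.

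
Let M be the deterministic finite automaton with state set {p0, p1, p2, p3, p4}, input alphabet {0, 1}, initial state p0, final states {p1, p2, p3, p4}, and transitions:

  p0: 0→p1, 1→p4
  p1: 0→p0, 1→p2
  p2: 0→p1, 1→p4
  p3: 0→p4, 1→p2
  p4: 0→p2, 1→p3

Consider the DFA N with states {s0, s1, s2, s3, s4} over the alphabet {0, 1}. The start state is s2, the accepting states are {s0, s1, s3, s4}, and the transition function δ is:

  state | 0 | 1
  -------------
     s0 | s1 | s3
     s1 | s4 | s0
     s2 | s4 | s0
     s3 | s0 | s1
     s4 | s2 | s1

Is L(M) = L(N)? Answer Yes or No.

Yes

Exploring the product automaton M × N from the start pair (p0, s2), following both machines on each input symbol, reaches 5 state pairs: (p0, s2), (p1, s4), (p4, s0), (p2, s1), (p3, s3).
M accepts in {p1, p2, p3, p4} and N accepts in {s0, s1, s3, s4}. In every reachable pair the two components are either both accepting — (p1, s4), (p4, s0), (p2, s1), (p3, s3) — or both non-accepting, so no string is accepted by exactly one of the machines: L(M) \ L(N) and L(N) \ L(M) are both empty.
Hence every string is accepted by M iff it is accepted by N, and the two languages coincide.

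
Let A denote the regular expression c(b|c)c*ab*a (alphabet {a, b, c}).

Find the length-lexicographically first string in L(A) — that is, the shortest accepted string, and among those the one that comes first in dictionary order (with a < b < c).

By inspection of the expression, no string of length less than 4 matches, and cbaa is the lexicographically first match of length 4.

cbaa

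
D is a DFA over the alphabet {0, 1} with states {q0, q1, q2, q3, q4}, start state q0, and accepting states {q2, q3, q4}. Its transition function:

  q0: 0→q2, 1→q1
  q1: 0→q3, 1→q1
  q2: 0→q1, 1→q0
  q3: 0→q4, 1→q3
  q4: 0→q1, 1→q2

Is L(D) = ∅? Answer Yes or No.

No

The string 0 is accepted: the run q0 → q2 ends in the accepting state q2.
Since at least one string is accepted, L(D) is not empty.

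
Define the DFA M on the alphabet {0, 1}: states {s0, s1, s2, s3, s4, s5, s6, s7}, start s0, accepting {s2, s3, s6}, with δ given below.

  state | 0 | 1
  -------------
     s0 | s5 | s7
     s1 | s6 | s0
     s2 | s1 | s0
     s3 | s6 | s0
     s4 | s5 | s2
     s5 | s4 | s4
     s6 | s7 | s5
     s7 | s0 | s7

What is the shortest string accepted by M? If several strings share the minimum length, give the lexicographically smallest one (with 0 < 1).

001

A breadth-first search from s0 reaches an accepting state first via the path s0 → s5 → s4 → s2 on input 001.
No string of length < 3 is accepted (BFS exhausts all shorter strings without reaching an accepting state), and 001 is the lexicographically least accepting string of length 3.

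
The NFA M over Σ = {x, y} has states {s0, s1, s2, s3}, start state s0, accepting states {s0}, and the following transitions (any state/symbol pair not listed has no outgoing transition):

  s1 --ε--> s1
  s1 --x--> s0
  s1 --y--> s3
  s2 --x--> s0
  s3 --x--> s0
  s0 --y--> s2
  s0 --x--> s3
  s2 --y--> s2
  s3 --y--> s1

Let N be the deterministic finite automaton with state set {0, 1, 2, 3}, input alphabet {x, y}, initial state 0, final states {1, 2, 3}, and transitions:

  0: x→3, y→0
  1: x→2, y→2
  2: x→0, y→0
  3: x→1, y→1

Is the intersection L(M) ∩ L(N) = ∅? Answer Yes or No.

No

The string xx is accepted by both M and N.
Hence L(M) ∩ L(N) ≠ ∅.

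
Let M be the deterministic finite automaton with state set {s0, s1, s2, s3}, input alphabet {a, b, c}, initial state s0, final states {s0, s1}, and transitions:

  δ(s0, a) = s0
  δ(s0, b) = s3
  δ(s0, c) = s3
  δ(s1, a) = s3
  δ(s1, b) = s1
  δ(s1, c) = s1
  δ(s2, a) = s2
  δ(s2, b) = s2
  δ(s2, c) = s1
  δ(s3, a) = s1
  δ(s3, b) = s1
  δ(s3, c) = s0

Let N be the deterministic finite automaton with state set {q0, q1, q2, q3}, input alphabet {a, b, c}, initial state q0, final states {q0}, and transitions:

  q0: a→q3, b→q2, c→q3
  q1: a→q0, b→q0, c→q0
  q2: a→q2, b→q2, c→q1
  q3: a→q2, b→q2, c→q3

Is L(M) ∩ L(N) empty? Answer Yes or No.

No

The empty string ε is accepted by both M and N.
Hence L(M) ∩ L(N) ≠ ∅.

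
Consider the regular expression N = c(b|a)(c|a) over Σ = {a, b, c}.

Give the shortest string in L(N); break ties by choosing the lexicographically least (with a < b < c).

caa

By inspection of the expression, no string of length less than 3 matches, and caa is the lexicographically first match of length 3.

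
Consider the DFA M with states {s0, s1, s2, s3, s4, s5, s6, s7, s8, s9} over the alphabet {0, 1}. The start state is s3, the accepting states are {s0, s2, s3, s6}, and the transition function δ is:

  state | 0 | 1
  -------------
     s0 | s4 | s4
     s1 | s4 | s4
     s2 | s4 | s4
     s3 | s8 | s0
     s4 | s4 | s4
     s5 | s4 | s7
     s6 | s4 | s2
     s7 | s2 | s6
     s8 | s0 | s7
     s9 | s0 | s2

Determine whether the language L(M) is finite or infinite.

finite

The useful states (reachable from s3 and able to reach an accepting state) are {s0, s2, s3, s6, s7, s8}.
Restricted to these states the transition graph has no cycle, so every accepting path has bounded length and L is finite.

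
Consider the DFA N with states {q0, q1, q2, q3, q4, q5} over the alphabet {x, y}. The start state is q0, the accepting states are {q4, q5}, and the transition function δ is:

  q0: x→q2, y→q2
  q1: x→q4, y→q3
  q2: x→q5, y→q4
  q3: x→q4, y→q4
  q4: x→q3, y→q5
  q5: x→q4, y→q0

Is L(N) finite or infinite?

infinite

State q4 is reachable from the start and can reach an accepting state, and it lies on the cycle q4 → q3 → q4.
Traversing that cycle any number of times yields accepted strings of unbounded length, so the language is infinite.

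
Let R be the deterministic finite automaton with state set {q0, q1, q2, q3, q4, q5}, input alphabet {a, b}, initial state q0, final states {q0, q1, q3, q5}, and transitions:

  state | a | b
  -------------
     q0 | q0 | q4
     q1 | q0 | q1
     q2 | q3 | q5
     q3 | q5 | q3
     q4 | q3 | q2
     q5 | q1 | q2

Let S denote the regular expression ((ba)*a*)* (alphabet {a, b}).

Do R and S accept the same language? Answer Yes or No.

No

The string bab is accepted by R but rejected by S.
So L(R) ≠ L(S).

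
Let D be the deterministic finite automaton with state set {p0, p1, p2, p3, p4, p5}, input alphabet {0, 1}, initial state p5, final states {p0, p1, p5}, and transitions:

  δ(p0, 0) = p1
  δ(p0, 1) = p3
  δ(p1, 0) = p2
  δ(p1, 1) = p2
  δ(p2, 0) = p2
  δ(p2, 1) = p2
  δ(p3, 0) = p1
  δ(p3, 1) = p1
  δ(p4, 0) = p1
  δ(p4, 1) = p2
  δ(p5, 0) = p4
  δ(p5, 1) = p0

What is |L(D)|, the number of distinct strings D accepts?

The useful subgraph on states {p0, p1, p3, p4, p5} is acyclic, so L(D) is finite; the longest accepting path visits 4 useful states, giving maximum string length 3.
Counting accepting paths from p5 by length: 1 of length 0, 1 of length 1, 2 of length 2, 2 of length 3. Total 6.

6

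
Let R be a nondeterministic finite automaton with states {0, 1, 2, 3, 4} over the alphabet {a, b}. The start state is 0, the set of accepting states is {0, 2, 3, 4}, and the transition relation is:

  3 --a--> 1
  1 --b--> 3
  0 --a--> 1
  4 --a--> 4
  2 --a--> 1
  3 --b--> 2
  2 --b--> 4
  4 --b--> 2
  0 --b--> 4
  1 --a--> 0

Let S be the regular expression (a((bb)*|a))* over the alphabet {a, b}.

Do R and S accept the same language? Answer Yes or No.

No

The string b is accepted by R but rejected by S.
So L(R) ≠ L(S).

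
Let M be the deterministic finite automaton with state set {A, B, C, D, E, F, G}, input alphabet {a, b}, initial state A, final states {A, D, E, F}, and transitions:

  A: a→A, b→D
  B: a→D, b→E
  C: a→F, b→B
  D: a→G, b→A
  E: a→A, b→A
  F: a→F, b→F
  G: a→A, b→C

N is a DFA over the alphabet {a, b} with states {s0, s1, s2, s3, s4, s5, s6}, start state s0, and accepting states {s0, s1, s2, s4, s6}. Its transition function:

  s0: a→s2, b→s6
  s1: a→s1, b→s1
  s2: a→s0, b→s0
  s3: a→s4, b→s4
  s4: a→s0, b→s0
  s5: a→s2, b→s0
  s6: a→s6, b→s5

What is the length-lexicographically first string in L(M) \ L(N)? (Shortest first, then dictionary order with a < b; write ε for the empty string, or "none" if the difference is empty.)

bb

The string bb is accepted by M but not by N.
No shorter string lies in the difference, and bb is the lexicographically first length-2 string in L(M) \ L(N).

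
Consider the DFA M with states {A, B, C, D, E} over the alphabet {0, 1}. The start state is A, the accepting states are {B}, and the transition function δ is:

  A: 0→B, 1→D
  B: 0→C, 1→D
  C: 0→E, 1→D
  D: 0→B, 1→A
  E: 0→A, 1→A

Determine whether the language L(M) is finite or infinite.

infinite

State A is reachable from the start and can reach an accepting state, and it lies on the cycle A → B → C → D → A.
Traversing that cycle any number of times yields accepted strings of unbounded length, so the language is infinite.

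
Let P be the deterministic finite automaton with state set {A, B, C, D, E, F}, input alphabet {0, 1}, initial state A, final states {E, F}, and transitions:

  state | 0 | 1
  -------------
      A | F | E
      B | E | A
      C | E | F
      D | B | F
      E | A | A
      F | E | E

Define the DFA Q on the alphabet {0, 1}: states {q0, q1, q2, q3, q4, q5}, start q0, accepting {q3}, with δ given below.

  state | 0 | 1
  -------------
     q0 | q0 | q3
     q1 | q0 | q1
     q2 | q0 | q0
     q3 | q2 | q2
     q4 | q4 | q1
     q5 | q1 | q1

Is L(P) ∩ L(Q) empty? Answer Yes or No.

The string 1 is accepted by both P and Q.
Hence L(P) ∩ L(Q) ≠ ∅.

No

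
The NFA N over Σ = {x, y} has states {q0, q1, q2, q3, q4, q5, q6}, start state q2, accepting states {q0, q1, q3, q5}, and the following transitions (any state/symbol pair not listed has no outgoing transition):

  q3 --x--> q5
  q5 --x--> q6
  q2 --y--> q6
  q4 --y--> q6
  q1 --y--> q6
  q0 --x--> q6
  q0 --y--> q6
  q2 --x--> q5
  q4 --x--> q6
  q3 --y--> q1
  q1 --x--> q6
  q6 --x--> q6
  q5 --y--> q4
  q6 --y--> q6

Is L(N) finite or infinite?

The useful states (reachable from q2 and able to reach an accepting state) are {q2, q5}.
Restricted to these states the transition graph has no cycle, so every accepting path has bounded length and L is finite.

finite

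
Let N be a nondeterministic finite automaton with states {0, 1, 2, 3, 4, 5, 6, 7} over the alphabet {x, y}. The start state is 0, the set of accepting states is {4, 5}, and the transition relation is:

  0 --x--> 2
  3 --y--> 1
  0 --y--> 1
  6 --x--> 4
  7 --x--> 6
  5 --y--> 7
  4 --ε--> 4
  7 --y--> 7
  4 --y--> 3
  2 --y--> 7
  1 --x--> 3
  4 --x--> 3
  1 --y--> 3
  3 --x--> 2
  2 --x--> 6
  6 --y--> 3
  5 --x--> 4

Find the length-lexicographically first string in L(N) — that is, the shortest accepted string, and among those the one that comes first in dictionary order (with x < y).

xxx

A breadth-first search from 0 reaches an accepting state first via the path 0 → 2 → 6 → 4 on input xxx.
No string of length < 3 is accepted (BFS exhausts all shorter strings without reaching an accepting state), and xxx is the lexicographically least accepting string of length 3.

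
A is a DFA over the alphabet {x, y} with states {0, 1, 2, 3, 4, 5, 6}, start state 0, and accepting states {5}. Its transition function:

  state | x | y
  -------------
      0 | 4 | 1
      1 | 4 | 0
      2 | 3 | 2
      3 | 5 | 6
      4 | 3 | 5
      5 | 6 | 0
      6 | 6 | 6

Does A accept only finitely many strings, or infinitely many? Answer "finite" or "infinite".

infinite

State 0 is reachable from the start and can reach an accepting state, and it lies on the cycle 0 → 1 → 0.
Traversing that cycle any number of times yields accepted strings of unbounded length, so the language is infinite.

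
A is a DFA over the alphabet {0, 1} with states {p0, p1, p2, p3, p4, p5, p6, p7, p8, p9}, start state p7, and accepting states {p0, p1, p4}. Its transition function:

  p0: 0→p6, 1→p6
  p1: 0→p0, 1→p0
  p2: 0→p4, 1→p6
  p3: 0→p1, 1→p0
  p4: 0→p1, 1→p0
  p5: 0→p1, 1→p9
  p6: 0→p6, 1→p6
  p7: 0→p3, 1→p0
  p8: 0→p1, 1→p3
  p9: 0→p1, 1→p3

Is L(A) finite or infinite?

finite

The useful states (reachable from p7 and able to reach an accepting state) are {p0, p1, p3, p7}.
Restricted to these states the transition graph has no cycle, so every accepting path has bounded length and L is finite.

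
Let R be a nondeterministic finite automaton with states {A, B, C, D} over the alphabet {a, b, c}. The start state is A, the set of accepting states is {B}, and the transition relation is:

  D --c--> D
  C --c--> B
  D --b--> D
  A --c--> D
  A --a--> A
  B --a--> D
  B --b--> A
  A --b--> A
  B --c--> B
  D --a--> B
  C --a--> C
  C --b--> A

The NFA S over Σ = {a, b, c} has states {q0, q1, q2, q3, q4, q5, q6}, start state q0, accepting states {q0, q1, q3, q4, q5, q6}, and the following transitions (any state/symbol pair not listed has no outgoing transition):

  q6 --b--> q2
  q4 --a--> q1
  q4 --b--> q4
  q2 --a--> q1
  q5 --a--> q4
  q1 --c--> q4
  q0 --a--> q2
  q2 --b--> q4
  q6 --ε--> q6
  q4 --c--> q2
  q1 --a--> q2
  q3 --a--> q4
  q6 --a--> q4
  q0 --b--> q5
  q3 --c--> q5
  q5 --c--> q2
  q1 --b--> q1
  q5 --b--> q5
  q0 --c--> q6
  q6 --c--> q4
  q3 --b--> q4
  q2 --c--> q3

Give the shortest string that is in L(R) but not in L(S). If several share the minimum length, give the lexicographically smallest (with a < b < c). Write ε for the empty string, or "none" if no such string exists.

The string cac is accepted by R but not by S.
No shorter string lies in the difference, and cac is the lexicographically first length-3 string in L(R) \ L(S).

cac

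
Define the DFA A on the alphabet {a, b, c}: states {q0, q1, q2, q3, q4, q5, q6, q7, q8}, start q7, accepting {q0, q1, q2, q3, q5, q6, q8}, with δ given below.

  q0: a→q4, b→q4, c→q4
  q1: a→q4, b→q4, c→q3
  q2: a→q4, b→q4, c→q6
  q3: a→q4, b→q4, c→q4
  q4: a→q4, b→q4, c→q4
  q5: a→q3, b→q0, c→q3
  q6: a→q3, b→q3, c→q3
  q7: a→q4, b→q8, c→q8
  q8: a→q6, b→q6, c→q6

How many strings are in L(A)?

26

The useful subgraph on states {q3, q6, q7, q8} is acyclic, so L(A) is finite; the longest accepting path visits 4 useful states, giving maximum string length 3.
Counting accepting paths from q7 by length: 2 of length 1, 6 of length 2, 18 of length 3. Total 26.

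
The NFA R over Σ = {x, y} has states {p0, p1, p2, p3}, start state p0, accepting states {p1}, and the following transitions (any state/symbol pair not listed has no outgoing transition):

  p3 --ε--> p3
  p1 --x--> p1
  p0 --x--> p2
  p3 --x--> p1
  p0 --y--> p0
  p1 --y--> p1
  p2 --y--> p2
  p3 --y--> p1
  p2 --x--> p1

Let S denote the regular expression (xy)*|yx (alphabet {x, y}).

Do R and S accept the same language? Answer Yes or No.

No

The string xx is accepted by R but rejected by S.
So L(R) ≠ L(S).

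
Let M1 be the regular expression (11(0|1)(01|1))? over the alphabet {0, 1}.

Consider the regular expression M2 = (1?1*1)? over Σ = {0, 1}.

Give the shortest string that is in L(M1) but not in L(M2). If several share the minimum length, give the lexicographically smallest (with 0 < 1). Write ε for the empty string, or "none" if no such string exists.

The string 1101 is accepted by M1 but not by M2.
No shorter string lies in the difference, and 1101 is the lexicographically first length-4 string in L(M1) \ L(M2).

1101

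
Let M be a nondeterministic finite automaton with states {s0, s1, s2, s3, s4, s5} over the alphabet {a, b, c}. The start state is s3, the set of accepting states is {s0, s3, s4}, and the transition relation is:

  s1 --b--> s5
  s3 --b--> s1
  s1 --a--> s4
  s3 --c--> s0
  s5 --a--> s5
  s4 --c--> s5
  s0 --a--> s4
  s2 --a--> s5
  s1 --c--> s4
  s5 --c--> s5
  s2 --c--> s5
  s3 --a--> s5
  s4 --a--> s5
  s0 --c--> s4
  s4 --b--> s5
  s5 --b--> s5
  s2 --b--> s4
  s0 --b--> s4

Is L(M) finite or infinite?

The useful states (reachable from s3 and able to reach an accepting state) are {s0, s1, s3, s4}.
Restricted to these states the transition graph has no cycle, so every accepting path has bounded length and L is finite.

finite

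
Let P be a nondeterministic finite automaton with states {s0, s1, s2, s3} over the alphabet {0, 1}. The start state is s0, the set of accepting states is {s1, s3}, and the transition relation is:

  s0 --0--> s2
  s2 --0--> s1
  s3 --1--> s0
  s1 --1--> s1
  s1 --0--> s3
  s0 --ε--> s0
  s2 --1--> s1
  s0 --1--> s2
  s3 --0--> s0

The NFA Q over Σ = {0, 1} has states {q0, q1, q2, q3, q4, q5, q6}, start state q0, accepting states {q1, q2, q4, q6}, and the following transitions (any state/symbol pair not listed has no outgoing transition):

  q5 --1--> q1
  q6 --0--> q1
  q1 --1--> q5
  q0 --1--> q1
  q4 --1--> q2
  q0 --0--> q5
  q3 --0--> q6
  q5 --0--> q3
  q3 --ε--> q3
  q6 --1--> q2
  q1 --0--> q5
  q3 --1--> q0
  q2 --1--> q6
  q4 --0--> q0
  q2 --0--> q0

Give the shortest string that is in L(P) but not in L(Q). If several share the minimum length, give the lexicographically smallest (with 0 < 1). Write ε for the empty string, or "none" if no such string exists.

00

The string 00 is accepted by P but not by Q.
No shorter string lies in the difference, and 00 is the lexicographically first length-2 string in L(P) \ L(Q).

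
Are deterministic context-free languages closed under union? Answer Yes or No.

{aⁿbⁿ : n≥0} and {aⁿb²ⁿ : n≥0} are each accepted by a deterministic PDA (push the a's; pop one per b, respectively one per two b's), but their union U is not. Suppose a DPDA M accepted U. Being deterministic, M has a single run on aⁿb²ⁿ, and since aⁿbⁿ ∈ U that run passes through an accepting configuration right after consuming the prefix aⁿbⁿ and then goes on to accept again after n more b's. Build an ordinary (nondeterministic) PDA M′ that simulates M on a's and b's and, at any moment when M is in an accepting state, may switch to a second mode in which it reads only c's, feeding each c to M as a b; M′ accepts when M does. Then M′ accepts aⁱbʲcᵏ (k≥1) exactly when both aⁱbʲ ∈ U and aⁱbʲ⁺ᵏ ∈ U, and checking the four cases (i=j or j=2i, combined with j+k=i or j+k=2i) leaves only i=j=k: so L(M′) ∩ a*b*c⁺ = {aⁿbⁿcⁿ : n≥1} would be context-free, which it is not (pumping lemma) — contradiction. (The union is an unambiguous CFL; it is determinism, not unambiguity, that fails.)

No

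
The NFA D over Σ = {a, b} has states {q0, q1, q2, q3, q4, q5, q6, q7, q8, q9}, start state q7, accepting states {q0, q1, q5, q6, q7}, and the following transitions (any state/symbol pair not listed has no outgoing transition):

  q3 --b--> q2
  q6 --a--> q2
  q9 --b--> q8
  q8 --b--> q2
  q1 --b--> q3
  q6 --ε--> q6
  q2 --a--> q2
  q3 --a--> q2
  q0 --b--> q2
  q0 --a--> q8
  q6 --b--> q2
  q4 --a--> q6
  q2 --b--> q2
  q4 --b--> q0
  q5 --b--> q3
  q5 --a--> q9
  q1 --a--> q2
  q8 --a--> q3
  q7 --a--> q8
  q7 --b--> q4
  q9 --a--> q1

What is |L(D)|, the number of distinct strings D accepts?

3

The useful subgraph on states {q0, q4, q6, q7} is acyclic, so L(D) is finite; the longest accepting path visits 3 useful states, giving maximum string length 2.
Counting accepting paths from q7 by length: 1 of length 0, 2 of length 2. Total 3.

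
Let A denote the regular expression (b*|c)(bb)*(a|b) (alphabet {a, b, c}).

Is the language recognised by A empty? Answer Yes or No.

The string a matches the expression, so it belongs to L(A).
Since L(A) contains at least one string, it is not empty.

No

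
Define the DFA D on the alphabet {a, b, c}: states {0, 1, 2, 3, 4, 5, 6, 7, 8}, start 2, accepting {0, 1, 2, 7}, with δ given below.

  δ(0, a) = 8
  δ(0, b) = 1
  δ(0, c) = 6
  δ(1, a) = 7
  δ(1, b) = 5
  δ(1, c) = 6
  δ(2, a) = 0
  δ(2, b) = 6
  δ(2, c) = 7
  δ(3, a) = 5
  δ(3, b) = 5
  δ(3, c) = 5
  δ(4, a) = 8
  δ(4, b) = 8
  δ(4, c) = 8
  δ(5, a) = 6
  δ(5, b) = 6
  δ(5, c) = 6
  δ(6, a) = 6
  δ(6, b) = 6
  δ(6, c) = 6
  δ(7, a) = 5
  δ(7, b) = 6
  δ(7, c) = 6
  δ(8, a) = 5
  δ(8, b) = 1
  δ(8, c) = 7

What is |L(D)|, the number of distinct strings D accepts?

8

The useful subgraph on states {0, 1, 2, 7, 8} is acyclic, so L(D) is finite; the longest accepting path visits 5 useful states, giving maximum string length 4.
Counting accepting paths from 2 by length: 1 of length 0, 2 of length 1, 1 of length 2, 3 of length 3, 1 of length 4. Total 8.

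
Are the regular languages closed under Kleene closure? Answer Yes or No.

Yes

If R is a regular expression for L then R* denotes L*; on automata, add a new accepting start state with an ε-move into the old start state and ε-moves from every old accepting state back to it.
So the regular languages are closed under Kleene star.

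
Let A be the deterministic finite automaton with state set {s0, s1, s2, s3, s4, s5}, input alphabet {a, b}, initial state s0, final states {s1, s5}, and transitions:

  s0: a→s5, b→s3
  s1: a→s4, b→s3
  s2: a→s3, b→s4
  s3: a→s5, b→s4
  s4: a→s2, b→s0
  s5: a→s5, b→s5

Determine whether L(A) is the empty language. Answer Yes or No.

No

The string a is accepted: the run s0 → s5 ends in the accepting state s5.
Since at least one string is accepted, L(A) is not empty.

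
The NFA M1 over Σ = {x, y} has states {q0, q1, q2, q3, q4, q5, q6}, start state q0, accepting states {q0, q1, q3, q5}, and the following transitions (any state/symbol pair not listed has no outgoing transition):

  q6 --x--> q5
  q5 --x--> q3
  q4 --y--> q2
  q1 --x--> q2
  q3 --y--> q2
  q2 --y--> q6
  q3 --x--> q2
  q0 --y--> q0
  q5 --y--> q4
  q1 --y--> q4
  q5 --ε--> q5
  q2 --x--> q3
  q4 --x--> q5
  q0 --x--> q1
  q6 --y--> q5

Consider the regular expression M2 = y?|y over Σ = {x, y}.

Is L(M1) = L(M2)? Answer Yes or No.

The string x is accepted by M1 but rejected by M2.
So L(M1) ≠ L(M2).

No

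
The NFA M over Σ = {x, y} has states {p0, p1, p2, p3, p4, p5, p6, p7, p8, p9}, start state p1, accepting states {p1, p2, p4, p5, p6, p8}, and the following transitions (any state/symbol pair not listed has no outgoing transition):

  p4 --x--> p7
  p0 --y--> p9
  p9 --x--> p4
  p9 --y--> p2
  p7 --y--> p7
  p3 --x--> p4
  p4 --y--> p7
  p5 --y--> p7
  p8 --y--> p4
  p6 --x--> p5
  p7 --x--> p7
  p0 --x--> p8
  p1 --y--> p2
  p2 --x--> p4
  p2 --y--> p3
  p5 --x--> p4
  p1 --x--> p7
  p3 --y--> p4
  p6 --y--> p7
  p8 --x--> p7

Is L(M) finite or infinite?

The useful states (reachable from p1 and able to reach an accepting state) are {p1, p2, p3, p4}.
Restricted to these states the transition graph has no cycle, so every accepting path has bounded length and L is finite.

finite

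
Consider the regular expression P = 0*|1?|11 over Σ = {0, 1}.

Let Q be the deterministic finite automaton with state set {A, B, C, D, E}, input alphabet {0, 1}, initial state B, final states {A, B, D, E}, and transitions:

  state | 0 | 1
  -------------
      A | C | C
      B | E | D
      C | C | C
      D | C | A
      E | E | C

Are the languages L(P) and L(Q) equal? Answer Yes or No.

Yes

Converting the expression P to a DFA (subset construction, then merging equivalent states) gives the minimal DFA with states {p0, p1, p2, p3, p4}, start state p0, accepting states {p0, p1, p2, p4} and transitions p0: 0→p1, 1→p2; p1: 0→p1, 1→p3; p2: 0→p3, 1→p4; p3: 0→p3, 1→p3; p4: 0→p3, 1→p3.
Exploring the product automaton P × Q from the start pair (p0, B), following both machines on each input symbol, reaches 5 state pairs: (p0, B), (p1, E), (p2, D), (p3, C), (p4, A).
P accepts in {p0, p1, p2, p4} and Q accepts in {A, B, D, E}. In every reachable pair the two components are either both accepting — (p0, B), (p1, E), (p2, D), (p4, A) — or both non-accepting, so no string is accepted by exactly one of the machines: L(P) \ L(Q) and L(Q) \ L(P) are both empty.
Hence every string is accepted by P iff it is accepted by Q, and the two languages coincide.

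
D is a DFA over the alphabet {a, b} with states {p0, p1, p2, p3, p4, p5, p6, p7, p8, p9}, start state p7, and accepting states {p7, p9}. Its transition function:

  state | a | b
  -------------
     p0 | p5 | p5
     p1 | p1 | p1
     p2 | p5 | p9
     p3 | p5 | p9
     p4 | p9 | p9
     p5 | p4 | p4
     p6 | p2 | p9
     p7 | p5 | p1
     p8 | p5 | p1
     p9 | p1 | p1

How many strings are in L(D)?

The useful subgraph on states {p4, p5, p7, p9} is acyclic, so L(D) is finite; the longest accepting path visits 4 useful states, giving maximum string length 3.
Counting accepting paths from p7 by length: 1 of length 0, 4 of length 3. Total 5.

5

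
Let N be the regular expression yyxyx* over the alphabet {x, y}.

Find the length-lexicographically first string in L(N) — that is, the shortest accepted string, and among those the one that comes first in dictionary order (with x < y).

By inspection of the expression, no string of length less than 4 matches, and yyxy is the lexicographically first match of length 4.

yyxy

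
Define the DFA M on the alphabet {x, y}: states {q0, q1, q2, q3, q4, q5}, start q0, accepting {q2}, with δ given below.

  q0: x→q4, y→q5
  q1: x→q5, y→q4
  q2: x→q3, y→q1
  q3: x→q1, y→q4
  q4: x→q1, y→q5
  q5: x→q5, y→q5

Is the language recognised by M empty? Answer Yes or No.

The states reachable from the start state are {q0, q1, q4, q5}.
None of the accepting states {q2} is reachable, so no string is accepted and L(M) = ∅.

Yes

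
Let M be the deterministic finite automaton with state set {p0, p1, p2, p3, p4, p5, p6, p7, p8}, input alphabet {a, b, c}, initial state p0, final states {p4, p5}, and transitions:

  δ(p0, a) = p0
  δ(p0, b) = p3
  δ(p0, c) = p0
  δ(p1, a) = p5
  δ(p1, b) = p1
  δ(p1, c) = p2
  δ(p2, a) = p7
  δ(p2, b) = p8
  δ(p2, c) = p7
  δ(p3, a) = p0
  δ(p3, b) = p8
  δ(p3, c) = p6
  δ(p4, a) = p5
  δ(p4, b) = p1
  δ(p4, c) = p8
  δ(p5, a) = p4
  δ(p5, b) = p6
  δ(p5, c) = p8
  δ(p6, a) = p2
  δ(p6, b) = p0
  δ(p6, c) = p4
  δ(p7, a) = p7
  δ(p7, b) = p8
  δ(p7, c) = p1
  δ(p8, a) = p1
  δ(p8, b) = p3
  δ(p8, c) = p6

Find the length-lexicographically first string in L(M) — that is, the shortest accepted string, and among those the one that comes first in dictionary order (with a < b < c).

bcc

A breadth-first search from p0 reaches an accepting state first via the path p0 → p3 → p6 → p4 on input bcc.
No string of length < 3 is accepted (BFS exhausts all shorter strings without reaching an accepting state), and bcc is the lexicographically least accepting string of length 3.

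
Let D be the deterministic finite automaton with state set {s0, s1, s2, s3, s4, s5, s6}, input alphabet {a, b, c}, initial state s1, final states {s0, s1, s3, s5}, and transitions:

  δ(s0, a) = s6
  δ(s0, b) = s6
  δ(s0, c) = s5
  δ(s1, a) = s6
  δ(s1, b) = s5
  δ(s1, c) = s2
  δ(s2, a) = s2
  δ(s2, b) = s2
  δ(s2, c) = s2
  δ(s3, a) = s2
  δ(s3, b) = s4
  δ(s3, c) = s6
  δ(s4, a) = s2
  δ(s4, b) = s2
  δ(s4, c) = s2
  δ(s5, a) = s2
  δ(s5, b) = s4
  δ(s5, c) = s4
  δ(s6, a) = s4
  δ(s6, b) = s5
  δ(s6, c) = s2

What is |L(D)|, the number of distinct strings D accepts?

The useful subgraph on states {s1, s5, s6} is acyclic, so L(D) is finite; the longest accepting path visits 3 useful states, giving maximum string length 2.
Counting accepting paths from s1 by length: 1 of length 0, 1 of length 1, 1 of length 2. Total 3.

3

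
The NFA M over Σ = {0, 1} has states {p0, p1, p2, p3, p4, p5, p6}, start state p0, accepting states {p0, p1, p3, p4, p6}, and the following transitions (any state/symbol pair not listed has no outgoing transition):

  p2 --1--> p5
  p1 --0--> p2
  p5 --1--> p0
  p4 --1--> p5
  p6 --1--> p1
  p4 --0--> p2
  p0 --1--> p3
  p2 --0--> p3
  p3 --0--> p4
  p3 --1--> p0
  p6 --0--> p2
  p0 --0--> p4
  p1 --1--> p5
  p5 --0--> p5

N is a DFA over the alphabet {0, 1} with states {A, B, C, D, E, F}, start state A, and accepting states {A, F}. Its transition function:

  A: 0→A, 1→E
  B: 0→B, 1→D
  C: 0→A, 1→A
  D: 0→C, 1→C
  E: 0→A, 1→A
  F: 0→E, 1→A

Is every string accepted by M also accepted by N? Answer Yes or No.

The string 1 is in L(M) but not in L(N).
So L(M) ⊄ L(N).

No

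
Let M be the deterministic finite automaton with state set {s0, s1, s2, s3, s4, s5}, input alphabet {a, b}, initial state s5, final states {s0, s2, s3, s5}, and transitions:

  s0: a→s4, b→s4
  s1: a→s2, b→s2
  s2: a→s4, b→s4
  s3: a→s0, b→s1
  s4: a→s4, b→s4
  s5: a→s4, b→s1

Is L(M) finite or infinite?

The useful states (reachable from s5 and able to reach an accepting state) are {s1, s2, s5}.
Restricted to these states the transition graph has no cycle, so every accepting path has bounded length and L is finite.

finite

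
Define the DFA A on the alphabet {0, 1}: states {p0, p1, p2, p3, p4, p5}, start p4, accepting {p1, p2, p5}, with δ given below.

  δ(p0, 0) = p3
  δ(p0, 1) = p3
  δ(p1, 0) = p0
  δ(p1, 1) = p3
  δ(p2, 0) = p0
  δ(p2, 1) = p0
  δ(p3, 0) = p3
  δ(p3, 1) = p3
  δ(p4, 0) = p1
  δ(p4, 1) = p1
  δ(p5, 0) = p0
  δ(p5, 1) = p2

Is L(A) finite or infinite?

finite

The useful states (reachable from p4 and able to reach an accepting state) are {p1, p4}.
Restricted to these states the transition graph has no cycle, so every accepting path has bounded length and L is finite.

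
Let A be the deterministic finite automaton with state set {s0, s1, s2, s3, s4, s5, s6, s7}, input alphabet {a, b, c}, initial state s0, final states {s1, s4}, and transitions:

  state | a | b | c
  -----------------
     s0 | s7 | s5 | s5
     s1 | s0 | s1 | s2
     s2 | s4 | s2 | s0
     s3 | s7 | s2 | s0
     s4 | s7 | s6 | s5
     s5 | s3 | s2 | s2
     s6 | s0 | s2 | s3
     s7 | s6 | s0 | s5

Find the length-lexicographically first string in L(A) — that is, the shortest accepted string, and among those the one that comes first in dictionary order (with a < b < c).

A breadth-first search from s0 reaches an accepting state first via the path s0 → s5 → s2 → s4 on input bba.
No string of length < 3 is accepted (BFS exhausts all shorter strings without reaching an accepting state), and bba is the lexicographically least accepting string of length 3.

bba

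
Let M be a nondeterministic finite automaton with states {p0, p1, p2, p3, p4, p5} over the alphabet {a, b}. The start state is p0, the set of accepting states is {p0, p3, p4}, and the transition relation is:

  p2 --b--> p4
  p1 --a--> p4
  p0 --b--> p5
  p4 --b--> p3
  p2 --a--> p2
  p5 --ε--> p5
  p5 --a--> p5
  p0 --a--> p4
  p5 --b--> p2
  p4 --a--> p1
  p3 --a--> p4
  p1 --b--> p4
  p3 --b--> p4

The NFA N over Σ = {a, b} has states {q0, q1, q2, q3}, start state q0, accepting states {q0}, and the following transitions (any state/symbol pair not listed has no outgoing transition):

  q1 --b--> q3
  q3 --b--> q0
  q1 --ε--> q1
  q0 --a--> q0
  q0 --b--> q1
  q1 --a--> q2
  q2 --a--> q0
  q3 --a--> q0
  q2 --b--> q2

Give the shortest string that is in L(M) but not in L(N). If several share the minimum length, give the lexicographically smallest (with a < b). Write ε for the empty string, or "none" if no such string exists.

The string ab is accepted by M but not by N.
No shorter string lies in the difference, and ab is the lexicographically first length-2 string in L(M) \ L(N).

ab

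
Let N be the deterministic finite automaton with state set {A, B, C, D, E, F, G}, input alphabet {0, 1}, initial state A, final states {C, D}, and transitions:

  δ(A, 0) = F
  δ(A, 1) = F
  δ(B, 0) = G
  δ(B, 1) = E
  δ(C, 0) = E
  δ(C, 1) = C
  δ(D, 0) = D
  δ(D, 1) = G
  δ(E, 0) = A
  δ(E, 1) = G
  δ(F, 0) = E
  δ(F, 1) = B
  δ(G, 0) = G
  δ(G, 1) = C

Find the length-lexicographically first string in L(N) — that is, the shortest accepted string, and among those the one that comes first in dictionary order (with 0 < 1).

A breadth-first search from A reaches an accepting state first via the path A → F → E → G → C on input 0011.
No string of length < 4 is accepted (BFS exhausts all shorter strings without reaching an accepting state), and 0011 is the lexicographically least accepting string of length 4.

0011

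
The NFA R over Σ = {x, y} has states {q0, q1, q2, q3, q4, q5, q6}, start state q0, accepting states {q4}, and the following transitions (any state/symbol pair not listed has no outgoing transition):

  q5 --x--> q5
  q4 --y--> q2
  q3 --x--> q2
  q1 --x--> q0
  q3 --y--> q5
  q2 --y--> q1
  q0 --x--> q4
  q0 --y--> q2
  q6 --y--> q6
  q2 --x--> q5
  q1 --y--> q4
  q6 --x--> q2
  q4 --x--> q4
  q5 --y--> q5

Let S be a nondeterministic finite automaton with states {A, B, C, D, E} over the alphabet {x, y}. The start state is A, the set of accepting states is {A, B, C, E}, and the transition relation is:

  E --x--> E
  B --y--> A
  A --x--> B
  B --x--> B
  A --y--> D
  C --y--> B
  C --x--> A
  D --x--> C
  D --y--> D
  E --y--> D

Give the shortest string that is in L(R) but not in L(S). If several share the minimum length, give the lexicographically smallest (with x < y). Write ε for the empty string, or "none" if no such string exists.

The string yyy is accepted by R but not by S.
No shorter string lies in the difference, and yyy is the lexicographically first length-3 string in L(R) \ L(S).

yyy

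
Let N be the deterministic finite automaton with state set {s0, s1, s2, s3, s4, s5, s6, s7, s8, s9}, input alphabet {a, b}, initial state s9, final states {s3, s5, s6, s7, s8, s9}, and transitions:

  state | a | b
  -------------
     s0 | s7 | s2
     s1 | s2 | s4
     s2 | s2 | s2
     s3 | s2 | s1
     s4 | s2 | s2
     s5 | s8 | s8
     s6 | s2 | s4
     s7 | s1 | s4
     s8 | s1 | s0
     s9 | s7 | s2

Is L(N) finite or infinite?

finite

The useful states (reachable from s9 and able to reach an accepting state) are {s7, s9}.
Restricted to these states the transition graph has no cycle, so every accepting path has bounded length and L is finite.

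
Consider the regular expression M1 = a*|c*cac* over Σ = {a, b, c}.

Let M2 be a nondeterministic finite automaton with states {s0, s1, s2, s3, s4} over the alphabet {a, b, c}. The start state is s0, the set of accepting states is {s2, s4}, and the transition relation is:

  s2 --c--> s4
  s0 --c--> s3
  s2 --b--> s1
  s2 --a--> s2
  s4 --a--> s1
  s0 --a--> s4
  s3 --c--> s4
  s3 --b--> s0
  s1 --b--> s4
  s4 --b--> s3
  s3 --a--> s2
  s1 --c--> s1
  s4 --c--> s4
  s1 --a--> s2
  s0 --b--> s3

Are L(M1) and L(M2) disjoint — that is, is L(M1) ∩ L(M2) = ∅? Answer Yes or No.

The string a is accepted by both M1 and M2.
Hence L(M1) ∩ L(M2) ≠ ∅.

No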